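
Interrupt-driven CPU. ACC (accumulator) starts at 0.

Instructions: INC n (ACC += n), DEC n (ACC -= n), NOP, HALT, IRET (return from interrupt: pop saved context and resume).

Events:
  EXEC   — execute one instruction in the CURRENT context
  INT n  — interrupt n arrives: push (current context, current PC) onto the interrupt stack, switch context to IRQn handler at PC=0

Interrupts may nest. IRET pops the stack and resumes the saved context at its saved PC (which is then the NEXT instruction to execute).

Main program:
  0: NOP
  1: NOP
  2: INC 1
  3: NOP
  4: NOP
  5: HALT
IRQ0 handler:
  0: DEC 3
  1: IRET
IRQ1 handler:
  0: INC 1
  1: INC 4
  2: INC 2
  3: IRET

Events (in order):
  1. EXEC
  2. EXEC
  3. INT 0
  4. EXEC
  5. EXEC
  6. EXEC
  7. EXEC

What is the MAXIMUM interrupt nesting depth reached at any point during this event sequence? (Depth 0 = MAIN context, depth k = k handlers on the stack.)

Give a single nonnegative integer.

Event 1 (EXEC): [MAIN] PC=0: NOP [depth=0]
Event 2 (EXEC): [MAIN] PC=1: NOP [depth=0]
Event 3 (INT 0): INT 0 arrives: push (MAIN, PC=2), enter IRQ0 at PC=0 (depth now 1) [depth=1]
Event 4 (EXEC): [IRQ0] PC=0: DEC 3 -> ACC=-3 [depth=1]
Event 5 (EXEC): [IRQ0] PC=1: IRET -> resume MAIN at PC=2 (depth now 0) [depth=0]
Event 6 (EXEC): [MAIN] PC=2: INC 1 -> ACC=-2 [depth=0]
Event 7 (EXEC): [MAIN] PC=3: NOP [depth=0]
Max depth observed: 1

Answer: 1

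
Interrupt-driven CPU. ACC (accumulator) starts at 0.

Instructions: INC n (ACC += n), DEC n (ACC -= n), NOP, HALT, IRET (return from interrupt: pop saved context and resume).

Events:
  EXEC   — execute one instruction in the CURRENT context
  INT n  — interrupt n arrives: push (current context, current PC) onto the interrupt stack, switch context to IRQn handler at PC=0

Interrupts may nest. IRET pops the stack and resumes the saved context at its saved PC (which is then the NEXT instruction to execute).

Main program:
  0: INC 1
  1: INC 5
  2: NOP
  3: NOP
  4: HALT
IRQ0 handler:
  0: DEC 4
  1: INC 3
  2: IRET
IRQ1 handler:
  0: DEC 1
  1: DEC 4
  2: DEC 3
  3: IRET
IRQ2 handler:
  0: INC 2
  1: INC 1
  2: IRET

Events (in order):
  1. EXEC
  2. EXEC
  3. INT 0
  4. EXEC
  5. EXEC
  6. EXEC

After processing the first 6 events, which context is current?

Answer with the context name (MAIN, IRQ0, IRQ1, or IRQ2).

Event 1 (EXEC): [MAIN] PC=0: INC 1 -> ACC=1
Event 2 (EXEC): [MAIN] PC=1: INC 5 -> ACC=6
Event 3 (INT 0): INT 0 arrives: push (MAIN, PC=2), enter IRQ0 at PC=0 (depth now 1)
Event 4 (EXEC): [IRQ0] PC=0: DEC 4 -> ACC=2
Event 5 (EXEC): [IRQ0] PC=1: INC 3 -> ACC=5
Event 6 (EXEC): [IRQ0] PC=2: IRET -> resume MAIN at PC=2 (depth now 0)

Answer: MAIN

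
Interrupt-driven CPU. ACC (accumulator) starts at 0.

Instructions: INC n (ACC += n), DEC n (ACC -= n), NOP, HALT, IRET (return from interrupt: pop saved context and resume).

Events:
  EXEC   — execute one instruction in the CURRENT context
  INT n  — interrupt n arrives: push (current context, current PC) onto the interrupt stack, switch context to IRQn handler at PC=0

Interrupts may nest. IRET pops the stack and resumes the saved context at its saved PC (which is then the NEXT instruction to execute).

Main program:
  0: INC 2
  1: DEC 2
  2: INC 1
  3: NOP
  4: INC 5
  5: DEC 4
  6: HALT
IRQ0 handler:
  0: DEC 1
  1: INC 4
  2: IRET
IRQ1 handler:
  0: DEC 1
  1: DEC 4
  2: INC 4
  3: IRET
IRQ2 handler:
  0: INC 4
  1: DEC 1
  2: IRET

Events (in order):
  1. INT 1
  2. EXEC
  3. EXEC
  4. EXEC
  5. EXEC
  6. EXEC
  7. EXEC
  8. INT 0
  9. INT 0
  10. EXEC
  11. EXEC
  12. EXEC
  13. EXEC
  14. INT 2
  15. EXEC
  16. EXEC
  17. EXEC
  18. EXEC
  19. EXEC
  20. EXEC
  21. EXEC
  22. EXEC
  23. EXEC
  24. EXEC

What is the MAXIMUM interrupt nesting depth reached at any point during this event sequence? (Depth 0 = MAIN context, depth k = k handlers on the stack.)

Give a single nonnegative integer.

Event 1 (INT 1): INT 1 arrives: push (MAIN, PC=0), enter IRQ1 at PC=0 (depth now 1) [depth=1]
Event 2 (EXEC): [IRQ1] PC=0: DEC 1 -> ACC=-1 [depth=1]
Event 3 (EXEC): [IRQ1] PC=1: DEC 4 -> ACC=-5 [depth=1]
Event 4 (EXEC): [IRQ1] PC=2: INC 4 -> ACC=-1 [depth=1]
Event 5 (EXEC): [IRQ1] PC=3: IRET -> resume MAIN at PC=0 (depth now 0) [depth=0]
Event 6 (EXEC): [MAIN] PC=0: INC 2 -> ACC=1 [depth=0]
Event 7 (EXEC): [MAIN] PC=1: DEC 2 -> ACC=-1 [depth=0]
Event 8 (INT 0): INT 0 arrives: push (MAIN, PC=2), enter IRQ0 at PC=0 (depth now 1) [depth=1]
Event 9 (INT 0): INT 0 arrives: push (IRQ0, PC=0), enter IRQ0 at PC=0 (depth now 2) [depth=2]
Event 10 (EXEC): [IRQ0] PC=0: DEC 1 -> ACC=-2 [depth=2]
Event 11 (EXEC): [IRQ0] PC=1: INC 4 -> ACC=2 [depth=2]
Event 12 (EXEC): [IRQ0] PC=2: IRET -> resume IRQ0 at PC=0 (depth now 1) [depth=1]
Event 13 (EXEC): [IRQ0] PC=0: DEC 1 -> ACC=1 [depth=1]
Event 14 (INT 2): INT 2 arrives: push (IRQ0, PC=1), enter IRQ2 at PC=0 (depth now 2) [depth=2]
Event 15 (EXEC): [IRQ2] PC=0: INC 4 -> ACC=5 [depth=2]
Event 16 (EXEC): [IRQ2] PC=1: DEC 1 -> ACC=4 [depth=2]
Event 17 (EXEC): [IRQ2] PC=2: IRET -> resume IRQ0 at PC=1 (depth now 1) [depth=1]
Event 18 (EXEC): [IRQ0] PC=1: INC 4 -> ACC=8 [depth=1]
Event 19 (EXEC): [IRQ0] PC=2: IRET -> resume MAIN at PC=2 (depth now 0) [depth=0]
Event 20 (EXEC): [MAIN] PC=2: INC 1 -> ACC=9 [depth=0]
Event 21 (EXEC): [MAIN] PC=3: NOP [depth=0]
Event 22 (EXEC): [MAIN] PC=4: INC 5 -> ACC=14 [depth=0]
Event 23 (EXEC): [MAIN] PC=5: DEC 4 -> ACC=10 [depth=0]
Event 24 (EXEC): [MAIN] PC=6: HALT [depth=0]
Max depth observed: 2

Answer: 2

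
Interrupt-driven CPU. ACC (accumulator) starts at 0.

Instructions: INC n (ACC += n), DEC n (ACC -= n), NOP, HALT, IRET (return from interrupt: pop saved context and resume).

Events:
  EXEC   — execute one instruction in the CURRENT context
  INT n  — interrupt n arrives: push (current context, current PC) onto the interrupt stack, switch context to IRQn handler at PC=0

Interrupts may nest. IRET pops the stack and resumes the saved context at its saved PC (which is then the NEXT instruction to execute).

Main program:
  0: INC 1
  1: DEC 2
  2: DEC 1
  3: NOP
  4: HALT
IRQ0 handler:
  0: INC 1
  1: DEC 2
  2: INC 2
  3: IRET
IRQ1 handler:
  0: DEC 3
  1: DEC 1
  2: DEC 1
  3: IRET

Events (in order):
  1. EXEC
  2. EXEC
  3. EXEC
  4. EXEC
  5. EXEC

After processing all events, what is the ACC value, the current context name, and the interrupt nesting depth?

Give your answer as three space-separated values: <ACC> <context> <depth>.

Event 1 (EXEC): [MAIN] PC=0: INC 1 -> ACC=1
Event 2 (EXEC): [MAIN] PC=1: DEC 2 -> ACC=-1
Event 3 (EXEC): [MAIN] PC=2: DEC 1 -> ACC=-2
Event 4 (EXEC): [MAIN] PC=3: NOP
Event 5 (EXEC): [MAIN] PC=4: HALT

Answer: -2 MAIN 0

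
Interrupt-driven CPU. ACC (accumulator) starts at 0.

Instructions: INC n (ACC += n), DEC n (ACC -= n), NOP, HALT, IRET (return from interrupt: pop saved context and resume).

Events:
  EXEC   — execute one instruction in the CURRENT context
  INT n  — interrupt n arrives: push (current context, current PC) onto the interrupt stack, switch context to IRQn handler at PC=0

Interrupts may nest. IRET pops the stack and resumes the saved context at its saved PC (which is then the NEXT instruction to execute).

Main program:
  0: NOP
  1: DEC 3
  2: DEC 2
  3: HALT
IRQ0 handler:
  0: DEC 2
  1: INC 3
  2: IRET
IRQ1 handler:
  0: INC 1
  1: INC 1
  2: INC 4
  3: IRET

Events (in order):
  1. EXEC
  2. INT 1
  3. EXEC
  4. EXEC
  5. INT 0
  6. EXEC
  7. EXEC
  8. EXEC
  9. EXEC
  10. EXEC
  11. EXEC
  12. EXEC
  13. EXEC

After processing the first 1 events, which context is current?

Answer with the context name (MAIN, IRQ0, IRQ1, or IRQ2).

Event 1 (EXEC): [MAIN] PC=0: NOP

Answer: MAIN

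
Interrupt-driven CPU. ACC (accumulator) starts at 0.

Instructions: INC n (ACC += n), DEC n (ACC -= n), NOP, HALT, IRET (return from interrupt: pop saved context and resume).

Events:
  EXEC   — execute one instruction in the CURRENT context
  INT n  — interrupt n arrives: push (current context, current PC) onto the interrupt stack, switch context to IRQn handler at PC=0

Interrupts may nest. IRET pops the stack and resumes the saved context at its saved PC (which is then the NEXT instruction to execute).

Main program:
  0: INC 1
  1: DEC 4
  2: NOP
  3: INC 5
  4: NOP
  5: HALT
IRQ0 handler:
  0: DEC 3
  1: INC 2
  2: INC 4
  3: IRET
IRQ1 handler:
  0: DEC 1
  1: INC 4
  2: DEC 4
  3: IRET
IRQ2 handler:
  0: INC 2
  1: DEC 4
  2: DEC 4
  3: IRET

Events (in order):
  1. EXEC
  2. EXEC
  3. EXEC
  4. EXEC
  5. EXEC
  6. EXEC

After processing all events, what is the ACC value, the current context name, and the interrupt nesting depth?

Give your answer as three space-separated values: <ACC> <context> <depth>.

Answer: 2 MAIN 0

Derivation:
Event 1 (EXEC): [MAIN] PC=0: INC 1 -> ACC=1
Event 2 (EXEC): [MAIN] PC=1: DEC 4 -> ACC=-3
Event 3 (EXEC): [MAIN] PC=2: NOP
Event 4 (EXEC): [MAIN] PC=3: INC 5 -> ACC=2
Event 5 (EXEC): [MAIN] PC=4: NOP
Event 6 (EXEC): [MAIN] PC=5: HALT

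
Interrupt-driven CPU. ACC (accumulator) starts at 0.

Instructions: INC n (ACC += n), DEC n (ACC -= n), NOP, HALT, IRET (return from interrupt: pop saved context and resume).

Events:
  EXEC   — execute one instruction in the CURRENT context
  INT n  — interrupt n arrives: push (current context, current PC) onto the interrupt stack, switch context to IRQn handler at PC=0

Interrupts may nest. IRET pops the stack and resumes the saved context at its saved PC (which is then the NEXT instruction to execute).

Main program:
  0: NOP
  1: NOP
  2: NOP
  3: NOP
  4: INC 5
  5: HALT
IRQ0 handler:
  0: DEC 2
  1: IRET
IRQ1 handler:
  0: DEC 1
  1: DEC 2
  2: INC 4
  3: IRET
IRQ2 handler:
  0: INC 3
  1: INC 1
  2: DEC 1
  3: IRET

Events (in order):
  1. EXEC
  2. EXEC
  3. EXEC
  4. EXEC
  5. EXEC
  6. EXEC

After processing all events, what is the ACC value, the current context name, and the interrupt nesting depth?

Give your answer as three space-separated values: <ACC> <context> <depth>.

Event 1 (EXEC): [MAIN] PC=0: NOP
Event 2 (EXEC): [MAIN] PC=1: NOP
Event 3 (EXEC): [MAIN] PC=2: NOP
Event 4 (EXEC): [MAIN] PC=3: NOP
Event 5 (EXEC): [MAIN] PC=4: INC 5 -> ACC=5
Event 6 (EXEC): [MAIN] PC=5: HALT

Answer: 5 MAIN 0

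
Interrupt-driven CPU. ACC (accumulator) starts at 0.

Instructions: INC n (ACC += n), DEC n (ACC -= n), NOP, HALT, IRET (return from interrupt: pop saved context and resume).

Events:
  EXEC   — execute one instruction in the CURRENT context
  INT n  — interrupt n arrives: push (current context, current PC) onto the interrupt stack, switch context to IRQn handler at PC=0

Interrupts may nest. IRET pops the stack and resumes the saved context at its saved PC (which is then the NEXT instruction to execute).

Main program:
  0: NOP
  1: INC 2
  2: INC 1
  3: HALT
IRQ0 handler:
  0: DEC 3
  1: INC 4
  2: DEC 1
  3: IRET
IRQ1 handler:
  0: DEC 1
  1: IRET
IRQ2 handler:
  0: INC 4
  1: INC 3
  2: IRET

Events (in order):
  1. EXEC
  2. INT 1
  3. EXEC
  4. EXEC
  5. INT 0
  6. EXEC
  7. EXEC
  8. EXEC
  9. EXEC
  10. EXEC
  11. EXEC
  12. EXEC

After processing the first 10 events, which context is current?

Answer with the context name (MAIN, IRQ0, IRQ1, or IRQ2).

Answer: MAIN

Derivation:
Event 1 (EXEC): [MAIN] PC=0: NOP
Event 2 (INT 1): INT 1 arrives: push (MAIN, PC=1), enter IRQ1 at PC=0 (depth now 1)
Event 3 (EXEC): [IRQ1] PC=0: DEC 1 -> ACC=-1
Event 4 (EXEC): [IRQ1] PC=1: IRET -> resume MAIN at PC=1 (depth now 0)
Event 5 (INT 0): INT 0 arrives: push (MAIN, PC=1), enter IRQ0 at PC=0 (depth now 1)
Event 6 (EXEC): [IRQ0] PC=0: DEC 3 -> ACC=-4
Event 7 (EXEC): [IRQ0] PC=1: INC 4 -> ACC=0
Event 8 (EXEC): [IRQ0] PC=2: DEC 1 -> ACC=-1
Event 9 (EXEC): [IRQ0] PC=3: IRET -> resume MAIN at PC=1 (depth now 0)
Event 10 (EXEC): [MAIN] PC=1: INC 2 -> ACC=1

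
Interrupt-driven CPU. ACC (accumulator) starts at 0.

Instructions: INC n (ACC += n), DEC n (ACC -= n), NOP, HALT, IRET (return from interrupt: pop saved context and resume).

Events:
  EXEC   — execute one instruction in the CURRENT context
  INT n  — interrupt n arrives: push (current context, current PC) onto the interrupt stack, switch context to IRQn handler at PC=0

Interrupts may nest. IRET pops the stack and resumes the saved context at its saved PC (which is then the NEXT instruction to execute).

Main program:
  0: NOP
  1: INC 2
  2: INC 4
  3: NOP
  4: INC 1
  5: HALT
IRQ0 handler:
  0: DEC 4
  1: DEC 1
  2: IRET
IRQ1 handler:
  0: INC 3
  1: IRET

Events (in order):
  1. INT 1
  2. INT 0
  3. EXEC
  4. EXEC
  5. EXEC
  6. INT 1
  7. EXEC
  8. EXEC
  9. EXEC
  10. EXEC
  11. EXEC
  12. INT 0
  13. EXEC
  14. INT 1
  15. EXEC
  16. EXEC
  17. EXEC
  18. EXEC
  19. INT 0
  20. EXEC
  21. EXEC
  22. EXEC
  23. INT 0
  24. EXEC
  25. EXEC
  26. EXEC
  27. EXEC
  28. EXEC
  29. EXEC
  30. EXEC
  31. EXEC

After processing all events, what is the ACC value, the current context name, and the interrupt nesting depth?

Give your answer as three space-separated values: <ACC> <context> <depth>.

Event 1 (INT 1): INT 1 arrives: push (MAIN, PC=0), enter IRQ1 at PC=0 (depth now 1)
Event 2 (INT 0): INT 0 arrives: push (IRQ1, PC=0), enter IRQ0 at PC=0 (depth now 2)
Event 3 (EXEC): [IRQ0] PC=0: DEC 4 -> ACC=-4
Event 4 (EXEC): [IRQ0] PC=1: DEC 1 -> ACC=-5
Event 5 (EXEC): [IRQ0] PC=2: IRET -> resume IRQ1 at PC=0 (depth now 1)
Event 6 (INT 1): INT 1 arrives: push (IRQ1, PC=0), enter IRQ1 at PC=0 (depth now 2)
Event 7 (EXEC): [IRQ1] PC=0: INC 3 -> ACC=-2
Event 8 (EXEC): [IRQ1] PC=1: IRET -> resume IRQ1 at PC=0 (depth now 1)
Event 9 (EXEC): [IRQ1] PC=0: INC 3 -> ACC=1
Event 10 (EXEC): [IRQ1] PC=1: IRET -> resume MAIN at PC=0 (depth now 0)
Event 11 (EXEC): [MAIN] PC=0: NOP
Event 12 (INT 0): INT 0 arrives: push (MAIN, PC=1), enter IRQ0 at PC=0 (depth now 1)
Event 13 (EXEC): [IRQ0] PC=0: DEC 4 -> ACC=-3
Event 14 (INT 1): INT 1 arrives: push (IRQ0, PC=1), enter IRQ1 at PC=0 (depth now 2)
Event 15 (EXEC): [IRQ1] PC=0: INC 3 -> ACC=0
Event 16 (EXEC): [IRQ1] PC=1: IRET -> resume IRQ0 at PC=1 (depth now 1)
Event 17 (EXEC): [IRQ0] PC=1: DEC 1 -> ACC=-1
Event 18 (EXEC): [IRQ0] PC=2: IRET -> resume MAIN at PC=1 (depth now 0)
Event 19 (INT 0): INT 0 arrives: push (MAIN, PC=1), enter IRQ0 at PC=0 (depth now 1)
Event 20 (EXEC): [IRQ0] PC=0: DEC 4 -> ACC=-5
Event 21 (EXEC): [IRQ0] PC=1: DEC 1 -> ACC=-6
Event 22 (EXEC): [IRQ0] PC=2: IRET -> resume MAIN at PC=1 (depth now 0)
Event 23 (INT 0): INT 0 arrives: push (MAIN, PC=1), enter IRQ0 at PC=0 (depth now 1)
Event 24 (EXEC): [IRQ0] PC=0: DEC 4 -> ACC=-10
Event 25 (EXEC): [IRQ0] PC=1: DEC 1 -> ACC=-11
Event 26 (EXEC): [IRQ0] PC=2: IRET -> resume MAIN at PC=1 (depth now 0)
Event 27 (EXEC): [MAIN] PC=1: INC 2 -> ACC=-9
Event 28 (EXEC): [MAIN] PC=2: INC 4 -> ACC=-5
Event 29 (EXEC): [MAIN] PC=3: NOP
Event 30 (EXEC): [MAIN] PC=4: INC 1 -> ACC=-4
Event 31 (EXEC): [MAIN] PC=5: HALT

Answer: -4 MAIN 0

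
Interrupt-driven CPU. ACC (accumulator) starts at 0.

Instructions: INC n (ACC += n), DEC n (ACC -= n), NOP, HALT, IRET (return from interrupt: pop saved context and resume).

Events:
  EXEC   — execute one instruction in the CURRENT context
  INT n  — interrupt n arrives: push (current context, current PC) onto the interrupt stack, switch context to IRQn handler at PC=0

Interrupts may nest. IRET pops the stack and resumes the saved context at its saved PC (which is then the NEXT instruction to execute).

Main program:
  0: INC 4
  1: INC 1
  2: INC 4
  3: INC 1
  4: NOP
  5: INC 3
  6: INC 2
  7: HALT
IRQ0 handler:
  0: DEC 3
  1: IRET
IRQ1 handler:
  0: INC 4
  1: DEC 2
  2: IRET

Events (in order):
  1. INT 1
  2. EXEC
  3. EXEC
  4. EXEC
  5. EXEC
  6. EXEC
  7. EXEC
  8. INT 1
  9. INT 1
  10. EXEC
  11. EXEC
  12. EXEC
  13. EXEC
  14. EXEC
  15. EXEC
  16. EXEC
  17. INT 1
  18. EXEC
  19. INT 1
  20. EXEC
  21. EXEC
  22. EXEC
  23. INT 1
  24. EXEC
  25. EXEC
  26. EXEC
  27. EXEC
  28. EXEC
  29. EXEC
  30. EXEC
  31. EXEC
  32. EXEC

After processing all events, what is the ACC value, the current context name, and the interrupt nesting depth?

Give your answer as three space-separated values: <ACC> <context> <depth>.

Event 1 (INT 1): INT 1 arrives: push (MAIN, PC=0), enter IRQ1 at PC=0 (depth now 1)
Event 2 (EXEC): [IRQ1] PC=0: INC 4 -> ACC=4
Event 3 (EXEC): [IRQ1] PC=1: DEC 2 -> ACC=2
Event 4 (EXEC): [IRQ1] PC=2: IRET -> resume MAIN at PC=0 (depth now 0)
Event 5 (EXEC): [MAIN] PC=0: INC 4 -> ACC=6
Event 6 (EXEC): [MAIN] PC=1: INC 1 -> ACC=7
Event 7 (EXEC): [MAIN] PC=2: INC 4 -> ACC=11
Event 8 (INT 1): INT 1 arrives: push (MAIN, PC=3), enter IRQ1 at PC=0 (depth now 1)
Event 9 (INT 1): INT 1 arrives: push (IRQ1, PC=0), enter IRQ1 at PC=0 (depth now 2)
Event 10 (EXEC): [IRQ1] PC=0: INC 4 -> ACC=15
Event 11 (EXEC): [IRQ1] PC=1: DEC 2 -> ACC=13
Event 12 (EXEC): [IRQ1] PC=2: IRET -> resume IRQ1 at PC=0 (depth now 1)
Event 13 (EXEC): [IRQ1] PC=0: INC 4 -> ACC=17
Event 14 (EXEC): [IRQ1] PC=1: DEC 2 -> ACC=15
Event 15 (EXEC): [IRQ1] PC=2: IRET -> resume MAIN at PC=3 (depth now 0)
Event 16 (EXEC): [MAIN] PC=3: INC 1 -> ACC=16
Event 17 (INT 1): INT 1 arrives: push (MAIN, PC=4), enter IRQ1 at PC=0 (depth now 1)
Event 18 (EXEC): [IRQ1] PC=0: INC 4 -> ACC=20
Event 19 (INT 1): INT 1 arrives: push (IRQ1, PC=1), enter IRQ1 at PC=0 (depth now 2)
Event 20 (EXEC): [IRQ1] PC=0: INC 4 -> ACC=24
Event 21 (EXEC): [IRQ1] PC=1: DEC 2 -> ACC=22
Event 22 (EXEC): [IRQ1] PC=2: IRET -> resume IRQ1 at PC=1 (depth now 1)
Event 23 (INT 1): INT 1 arrives: push (IRQ1, PC=1), enter IRQ1 at PC=0 (depth now 2)
Event 24 (EXEC): [IRQ1] PC=0: INC 4 -> ACC=26
Event 25 (EXEC): [IRQ1] PC=1: DEC 2 -> ACC=24
Event 26 (EXEC): [IRQ1] PC=2: IRET -> resume IRQ1 at PC=1 (depth now 1)
Event 27 (EXEC): [IRQ1] PC=1: DEC 2 -> ACC=22
Event 28 (EXEC): [IRQ1] PC=2: IRET -> resume MAIN at PC=4 (depth now 0)
Event 29 (EXEC): [MAIN] PC=4: NOP
Event 30 (EXEC): [MAIN] PC=5: INC 3 -> ACC=25
Event 31 (EXEC): [MAIN] PC=6: INC 2 -> ACC=27
Event 32 (EXEC): [MAIN] PC=7: HALT

Answer: 27 MAIN 0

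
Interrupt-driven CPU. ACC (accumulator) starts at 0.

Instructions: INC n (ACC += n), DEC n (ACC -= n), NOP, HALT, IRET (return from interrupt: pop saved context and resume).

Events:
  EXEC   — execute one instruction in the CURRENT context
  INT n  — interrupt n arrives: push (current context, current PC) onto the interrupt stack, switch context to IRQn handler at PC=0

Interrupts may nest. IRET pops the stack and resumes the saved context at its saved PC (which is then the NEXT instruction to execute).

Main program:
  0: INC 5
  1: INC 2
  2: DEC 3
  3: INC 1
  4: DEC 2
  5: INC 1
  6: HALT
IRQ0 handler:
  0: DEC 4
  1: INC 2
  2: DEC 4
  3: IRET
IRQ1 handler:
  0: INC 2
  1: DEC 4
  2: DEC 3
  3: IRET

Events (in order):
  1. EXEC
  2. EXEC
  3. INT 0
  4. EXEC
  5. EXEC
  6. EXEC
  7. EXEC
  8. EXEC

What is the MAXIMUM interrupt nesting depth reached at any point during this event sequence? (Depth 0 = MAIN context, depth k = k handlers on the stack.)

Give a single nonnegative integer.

Answer: 1

Derivation:
Event 1 (EXEC): [MAIN] PC=0: INC 5 -> ACC=5 [depth=0]
Event 2 (EXEC): [MAIN] PC=1: INC 2 -> ACC=7 [depth=0]
Event 3 (INT 0): INT 0 arrives: push (MAIN, PC=2), enter IRQ0 at PC=0 (depth now 1) [depth=1]
Event 4 (EXEC): [IRQ0] PC=0: DEC 4 -> ACC=3 [depth=1]
Event 5 (EXEC): [IRQ0] PC=1: INC 2 -> ACC=5 [depth=1]
Event 6 (EXEC): [IRQ0] PC=2: DEC 4 -> ACC=1 [depth=1]
Event 7 (EXEC): [IRQ0] PC=3: IRET -> resume MAIN at PC=2 (depth now 0) [depth=0]
Event 8 (EXEC): [MAIN] PC=2: DEC 3 -> ACC=-2 [depth=0]
Max depth observed: 1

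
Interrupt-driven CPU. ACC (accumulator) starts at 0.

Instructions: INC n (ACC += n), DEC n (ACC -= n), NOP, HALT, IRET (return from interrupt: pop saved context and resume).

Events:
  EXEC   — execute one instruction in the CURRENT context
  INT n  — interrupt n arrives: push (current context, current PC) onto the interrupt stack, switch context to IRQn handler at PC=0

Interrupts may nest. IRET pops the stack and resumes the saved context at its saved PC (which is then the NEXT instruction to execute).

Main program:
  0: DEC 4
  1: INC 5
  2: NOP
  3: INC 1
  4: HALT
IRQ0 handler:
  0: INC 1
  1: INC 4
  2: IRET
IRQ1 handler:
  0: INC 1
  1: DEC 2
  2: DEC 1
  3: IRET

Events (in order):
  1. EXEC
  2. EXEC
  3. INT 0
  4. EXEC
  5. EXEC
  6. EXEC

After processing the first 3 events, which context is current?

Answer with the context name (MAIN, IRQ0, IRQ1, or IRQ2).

Answer: IRQ0

Derivation:
Event 1 (EXEC): [MAIN] PC=0: DEC 4 -> ACC=-4
Event 2 (EXEC): [MAIN] PC=1: INC 5 -> ACC=1
Event 3 (INT 0): INT 0 arrives: push (MAIN, PC=2), enter IRQ0 at PC=0 (depth now 1)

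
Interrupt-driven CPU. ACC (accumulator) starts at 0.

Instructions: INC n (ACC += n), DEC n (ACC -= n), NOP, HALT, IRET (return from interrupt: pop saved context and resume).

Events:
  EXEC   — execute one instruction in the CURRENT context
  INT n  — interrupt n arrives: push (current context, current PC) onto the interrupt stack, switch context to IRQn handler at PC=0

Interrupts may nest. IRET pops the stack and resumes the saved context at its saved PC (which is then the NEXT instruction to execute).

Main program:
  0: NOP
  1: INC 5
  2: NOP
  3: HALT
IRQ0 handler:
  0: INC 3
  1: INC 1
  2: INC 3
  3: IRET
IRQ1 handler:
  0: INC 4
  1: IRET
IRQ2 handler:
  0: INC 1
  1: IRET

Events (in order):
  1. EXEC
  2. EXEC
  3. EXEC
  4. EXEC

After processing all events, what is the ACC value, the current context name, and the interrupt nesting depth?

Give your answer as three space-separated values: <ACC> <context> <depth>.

Event 1 (EXEC): [MAIN] PC=0: NOP
Event 2 (EXEC): [MAIN] PC=1: INC 5 -> ACC=5
Event 3 (EXEC): [MAIN] PC=2: NOP
Event 4 (EXEC): [MAIN] PC=3: HALT

Answer: 5 MAIN 0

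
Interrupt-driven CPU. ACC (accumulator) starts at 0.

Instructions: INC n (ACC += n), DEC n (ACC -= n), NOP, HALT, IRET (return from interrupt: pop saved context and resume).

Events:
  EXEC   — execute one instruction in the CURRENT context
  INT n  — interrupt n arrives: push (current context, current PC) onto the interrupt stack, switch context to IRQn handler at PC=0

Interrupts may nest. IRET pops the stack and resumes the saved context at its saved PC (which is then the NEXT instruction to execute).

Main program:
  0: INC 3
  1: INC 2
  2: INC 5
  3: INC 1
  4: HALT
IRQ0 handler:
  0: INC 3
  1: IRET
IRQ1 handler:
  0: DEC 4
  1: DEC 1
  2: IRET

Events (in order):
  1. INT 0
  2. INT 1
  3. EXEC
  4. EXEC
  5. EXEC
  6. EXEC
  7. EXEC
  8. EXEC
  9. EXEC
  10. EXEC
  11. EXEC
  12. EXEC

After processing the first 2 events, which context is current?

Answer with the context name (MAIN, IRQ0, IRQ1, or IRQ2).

Answer: IRQ1

Derivation:
Event 1 (INT 0): INT 0 arrives: push (MAIN, PC=0), enter IRQ0 at PC=0 (depth now 1)
Event 2 (INT 1): INT 1 arrives: push (IRQ0, PC=0), enter IRQ1 at PC=0 (depth now 2)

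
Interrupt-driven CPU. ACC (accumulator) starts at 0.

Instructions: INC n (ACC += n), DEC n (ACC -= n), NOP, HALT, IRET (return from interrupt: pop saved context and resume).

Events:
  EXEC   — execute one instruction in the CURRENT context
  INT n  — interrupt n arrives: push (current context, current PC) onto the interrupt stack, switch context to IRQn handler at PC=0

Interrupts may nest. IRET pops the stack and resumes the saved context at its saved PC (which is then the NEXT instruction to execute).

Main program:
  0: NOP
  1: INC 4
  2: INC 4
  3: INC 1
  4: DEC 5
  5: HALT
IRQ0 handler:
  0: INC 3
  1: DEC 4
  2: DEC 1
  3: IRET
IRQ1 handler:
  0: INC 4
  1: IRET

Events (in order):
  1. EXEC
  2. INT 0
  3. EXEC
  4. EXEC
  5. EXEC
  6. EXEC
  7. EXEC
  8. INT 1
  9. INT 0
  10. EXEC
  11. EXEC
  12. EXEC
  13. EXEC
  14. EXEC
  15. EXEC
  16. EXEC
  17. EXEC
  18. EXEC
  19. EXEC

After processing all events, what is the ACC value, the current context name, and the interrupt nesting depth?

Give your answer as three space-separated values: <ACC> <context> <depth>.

Answer: 4 MAIN 0

Derivation:
Event 1 (EXEC): [MAIN] PC=0: NOP
Event 2 (INT 0): INT 0 arrives: push (MAIN, PC=1), enter IRQ0 at PC=0 (depth now 1)
Event 3 (EXEC): [IRQ0] PC=0: INC 3 -> ACC=3
Event 4 (EXEC): [IRQ0] PC=1: DEC 4 -> ACC=-1
Event 5 (EXEC): [IRQ0] PC=2: DEC 1 -> ACC=-2
Event 6 (EXEC): [IRQ0] PC=3: IRET -> resume MAIN at PC=1 (depth now 0)
Event 7 (EXEC): [MAIN] PC=1: INC 4 -> ACC=2
Event 8 (INT 1): INT 1 arrives: push (MAIN, PC=2), enter IRQ1 at PC=0 (depth now 1)
Event 9 (INT 0): INT 0 arrives: push (IRQ1, PC=0), enter IRQ0 at PC=0 (depth now 2)
Event 10 (EXEC): [IRQ0] PC=0: INC 3 -> ACC=5
Event 11 (EXEC): [IRQ0] PC=1: DEC 4 -> ACC=1
Event 12 (EXEC): [IRQ0] PC=2: DEC 1 -> ACC=0
Event 13 (EXEC): [IRQ0] PC=3: IRET -> resume IRQ1 at PC=0 (depth now 1)
Event 14 (EXEC): [IRQ1] PC=0: INC 4 -> ACC=4
Event 15 (EXEC): [IRQ1] PC=1: IRET -> resume MAIN at PC=2 (depth now 0)
Event 16 (EXEC): [MAIN] PC=2: INC 4 -> ACC=8
Event 17 (EXEC): [MAIN] PC=3: INC 1 -> ACC=9
Event 18 (EXEC): [MAIN] PC=4: DEC 5 -> ACC=4
Event 19 (EXEC): [MAIN] PC=5: HALT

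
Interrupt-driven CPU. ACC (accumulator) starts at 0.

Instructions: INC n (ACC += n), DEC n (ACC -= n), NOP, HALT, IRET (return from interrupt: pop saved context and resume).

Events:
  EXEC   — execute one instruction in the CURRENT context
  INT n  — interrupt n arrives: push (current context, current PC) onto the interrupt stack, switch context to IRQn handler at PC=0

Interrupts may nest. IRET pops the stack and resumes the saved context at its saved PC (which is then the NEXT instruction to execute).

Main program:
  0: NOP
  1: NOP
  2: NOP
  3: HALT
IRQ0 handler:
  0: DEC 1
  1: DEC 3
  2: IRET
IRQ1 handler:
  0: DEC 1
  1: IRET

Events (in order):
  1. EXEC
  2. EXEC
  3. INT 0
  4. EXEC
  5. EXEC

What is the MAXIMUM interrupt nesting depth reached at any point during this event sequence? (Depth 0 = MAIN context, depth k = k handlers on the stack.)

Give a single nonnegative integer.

Event 1 (EXEC): [MAIN] PC=0: NOP [depth=0]
Event 2 (EXEC): [MAIN] PC=1: NOP [depth=0]
Event 3 (INT 0): INT 0 arrives: push (MAIN, PC=2), enter IRQ0 at PC=0 (depth now 1) [depth=1]
Event 4 (EXEC): [IRQ0] PC=0: DEC 1 -> ACC=-1 [depth=1]
Event 5 (EXEC): [IRQ0] PC=1: DEC 3 -> ACC=-4 [depth=1]
Max depth observed: 1

Answer: 1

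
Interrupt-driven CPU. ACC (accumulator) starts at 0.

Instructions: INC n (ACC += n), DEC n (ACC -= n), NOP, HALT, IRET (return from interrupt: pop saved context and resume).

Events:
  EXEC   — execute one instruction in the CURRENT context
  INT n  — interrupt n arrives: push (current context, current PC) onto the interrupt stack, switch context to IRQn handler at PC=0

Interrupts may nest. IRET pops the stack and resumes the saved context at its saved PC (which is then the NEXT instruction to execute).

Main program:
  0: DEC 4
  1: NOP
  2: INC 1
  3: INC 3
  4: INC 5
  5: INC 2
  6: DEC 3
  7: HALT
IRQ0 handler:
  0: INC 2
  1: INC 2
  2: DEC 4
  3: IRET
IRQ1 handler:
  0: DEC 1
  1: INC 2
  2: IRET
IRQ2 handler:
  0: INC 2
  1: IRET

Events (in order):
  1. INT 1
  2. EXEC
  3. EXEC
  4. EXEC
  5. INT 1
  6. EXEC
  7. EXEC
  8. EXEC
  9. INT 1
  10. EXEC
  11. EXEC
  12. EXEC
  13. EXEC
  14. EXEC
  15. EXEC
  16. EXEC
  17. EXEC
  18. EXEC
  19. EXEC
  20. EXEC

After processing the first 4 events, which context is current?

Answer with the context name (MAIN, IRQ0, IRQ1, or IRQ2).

Answer: MAIN

Derivation:
Event 1 (INT 1): INT 1 arrives: push (MAIN, PC=0), enter IRQ1 at PC=0 (depth now 1)
Event 2 (EXEC): [IRQ1] PC=0: DEC 1 -> ACC=-1
Event 3 (EXEC): [IRQ1] PC=1: INC 2 -> ACC=1
Event 4 (EXEC): [IRQ1] PC=2: IRET -> resume MAIN at PC=0 (depth now 0)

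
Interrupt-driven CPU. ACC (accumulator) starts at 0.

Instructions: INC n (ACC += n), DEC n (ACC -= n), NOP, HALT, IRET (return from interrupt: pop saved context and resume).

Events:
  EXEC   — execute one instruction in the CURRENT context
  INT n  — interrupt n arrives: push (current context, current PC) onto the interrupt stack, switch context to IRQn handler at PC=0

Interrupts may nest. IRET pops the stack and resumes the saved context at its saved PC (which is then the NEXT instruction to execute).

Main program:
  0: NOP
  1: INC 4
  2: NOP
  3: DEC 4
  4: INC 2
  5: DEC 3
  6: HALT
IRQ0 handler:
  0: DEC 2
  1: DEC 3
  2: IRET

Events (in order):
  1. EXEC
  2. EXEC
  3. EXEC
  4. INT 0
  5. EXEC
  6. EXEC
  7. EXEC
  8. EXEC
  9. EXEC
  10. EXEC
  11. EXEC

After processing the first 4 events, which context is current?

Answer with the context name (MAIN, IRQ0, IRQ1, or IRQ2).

Event 1 (EXEC): [MAIN] PC=0: NOP
Event 2 (EXEC): [MAIN] PC=1: INC 4 -> ACC=4
Event 3 (EXEC): [MAIN] PC=2: NOP
Event 4 (INT 0): INT 0 arrives: push (MAIN, PC=3), enter IRQ0 at PC=0 (depth now 1)

Answer: IRQ0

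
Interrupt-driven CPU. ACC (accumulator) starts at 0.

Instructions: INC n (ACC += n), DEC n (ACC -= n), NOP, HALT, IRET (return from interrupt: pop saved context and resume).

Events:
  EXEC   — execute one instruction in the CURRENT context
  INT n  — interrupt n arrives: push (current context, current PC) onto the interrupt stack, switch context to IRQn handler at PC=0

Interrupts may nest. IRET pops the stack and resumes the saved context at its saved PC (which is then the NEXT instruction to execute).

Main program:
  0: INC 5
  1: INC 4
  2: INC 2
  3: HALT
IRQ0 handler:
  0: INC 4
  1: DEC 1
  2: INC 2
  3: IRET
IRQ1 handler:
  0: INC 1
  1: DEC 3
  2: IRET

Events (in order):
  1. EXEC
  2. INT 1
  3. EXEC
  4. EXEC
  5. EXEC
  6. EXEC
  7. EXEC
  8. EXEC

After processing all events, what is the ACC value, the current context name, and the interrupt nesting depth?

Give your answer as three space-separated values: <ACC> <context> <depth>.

Event 1 (EXEC): [MAIN] PC=0: INC 5 -> ACC=5
Event 2 (INT 1): INT 1 arrives: push (MAIN, PC=1), enter IRQ1 at PC=0 (depth now 1)
Event 3 (EXEC): [IRQ1] PC=0: INC 1 -> ACC=6
Event 4 (EXEC): [IRQ1] PC=1: DEC 3 -> ACC=3
Event 5 (EXEC): [IRQ1] PC=2: IRET -> resume MAIN at PC=1 (depth now 0)
Event 6 (EXEC): [MAIN] PC=1: INC 4 -> ACC=7
Event 7 (EXEC): [MAIN] PC=2: INC 2 -> ACC=9
Event 8 (EXEC): [MAIN] PC=3: HALT

Answer: 9 MAIN 0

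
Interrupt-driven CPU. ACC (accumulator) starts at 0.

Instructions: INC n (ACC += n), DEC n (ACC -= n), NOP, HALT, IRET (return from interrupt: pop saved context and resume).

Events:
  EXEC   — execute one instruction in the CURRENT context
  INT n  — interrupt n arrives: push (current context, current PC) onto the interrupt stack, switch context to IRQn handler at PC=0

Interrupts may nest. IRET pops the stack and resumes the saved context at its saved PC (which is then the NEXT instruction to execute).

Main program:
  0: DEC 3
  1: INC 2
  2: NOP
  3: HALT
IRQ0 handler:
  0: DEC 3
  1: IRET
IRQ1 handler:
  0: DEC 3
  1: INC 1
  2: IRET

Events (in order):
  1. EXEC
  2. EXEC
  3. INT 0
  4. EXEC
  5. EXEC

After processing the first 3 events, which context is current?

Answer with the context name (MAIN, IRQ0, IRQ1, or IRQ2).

Event 1 (EXEC): [MAIN] PC=0: DEC 3 -> ACC=-3
Event 2 (EXEC): [MAIN] PC=1: INC 2 -> ACC=-1
Event 3 (INT 0): INT 0 arrives: push (MAIN, PC=2), enter IRQ0 at PC=0 (depth now 1)

Answer: IRQ0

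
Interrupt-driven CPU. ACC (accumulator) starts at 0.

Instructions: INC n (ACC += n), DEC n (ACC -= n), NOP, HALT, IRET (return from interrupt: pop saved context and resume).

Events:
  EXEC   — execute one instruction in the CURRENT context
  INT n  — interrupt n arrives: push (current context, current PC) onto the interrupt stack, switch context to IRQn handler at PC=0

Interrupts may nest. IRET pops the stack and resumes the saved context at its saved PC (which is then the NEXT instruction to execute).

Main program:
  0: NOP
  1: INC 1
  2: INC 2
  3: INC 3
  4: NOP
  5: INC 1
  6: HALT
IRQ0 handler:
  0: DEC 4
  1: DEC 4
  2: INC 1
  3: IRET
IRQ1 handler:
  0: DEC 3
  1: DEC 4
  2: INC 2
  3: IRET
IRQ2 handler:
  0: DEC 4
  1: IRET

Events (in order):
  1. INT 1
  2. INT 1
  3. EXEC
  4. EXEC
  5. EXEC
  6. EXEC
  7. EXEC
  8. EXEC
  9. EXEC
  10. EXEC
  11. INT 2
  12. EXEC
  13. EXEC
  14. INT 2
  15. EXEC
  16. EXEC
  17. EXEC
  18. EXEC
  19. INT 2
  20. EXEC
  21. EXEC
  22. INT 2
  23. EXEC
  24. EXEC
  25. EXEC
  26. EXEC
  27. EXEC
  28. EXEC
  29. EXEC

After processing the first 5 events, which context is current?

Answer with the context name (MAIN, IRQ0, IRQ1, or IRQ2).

Answer: IRQ1

Derivation:
Event 1 (INT 1): INT 1 arrives: push (MAIN, PC=0), enter IRQ1 at PC=0 (depth now 1)
Event 2 (INT 1): INT 1 arrives: push (IRQ1, PC=0), enter IRQ1 at PC=0 (depth now 2)
Event 3 (EXEC): [IRQ1] PC=0: DEC 3 -> ACC=-3
Event 4 (EXEC): [IRQ1] PC=1: DEC 4 -> ACC=-7
Event 5 (EXEC): [IRQ1] PC=2: INC 2 -> ACC=-5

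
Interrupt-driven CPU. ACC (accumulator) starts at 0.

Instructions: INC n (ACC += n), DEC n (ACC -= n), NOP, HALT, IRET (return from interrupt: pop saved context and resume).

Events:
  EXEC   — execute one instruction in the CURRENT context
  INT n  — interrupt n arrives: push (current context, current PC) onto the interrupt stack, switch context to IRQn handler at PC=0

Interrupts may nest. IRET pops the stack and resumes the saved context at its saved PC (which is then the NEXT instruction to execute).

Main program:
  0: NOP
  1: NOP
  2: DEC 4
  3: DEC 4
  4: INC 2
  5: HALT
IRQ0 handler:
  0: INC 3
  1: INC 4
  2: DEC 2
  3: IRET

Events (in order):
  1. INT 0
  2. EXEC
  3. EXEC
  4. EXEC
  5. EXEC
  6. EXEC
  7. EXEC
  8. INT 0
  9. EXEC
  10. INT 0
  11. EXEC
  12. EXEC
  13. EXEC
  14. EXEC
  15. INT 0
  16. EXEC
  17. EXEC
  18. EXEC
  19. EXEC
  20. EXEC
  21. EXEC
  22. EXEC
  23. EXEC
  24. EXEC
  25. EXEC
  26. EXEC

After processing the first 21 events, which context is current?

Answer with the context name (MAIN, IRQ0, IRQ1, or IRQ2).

Answer: IRQ0

Derivation:
Event 1 (INT 0): INT 0 arrives: push (MAIN, PC=0), enter IRQ0 at PC=0 (depth now 1)
Event 2 (EXEC): [IRQ0] PC=0: INC 3 -> ACC=3
Event 3 (EXEC): [IRQ0] PC=1: INC 4 -> ACC=7
Event 4 (EXEC): [IRQ0] PC=2: DEC 2 -> ACC=5
Event 5 (EXEC): [IRQ0] PC=3: IRET -> resume MAIN at PC=0 (depth now 0)
Event 6 (EXEC): [MAIN] PC=0: NOP
Event 7 (EXEC): [MAIN] PC=1: NOP
Event 8 (INT 0): INT 0 arrives: push (MAIN, PC=2), enter IRQ0 at PC=0 (depth now 1)
Event 9 (EXEC): [IRQ0] PC=0: INC 3 -> ACC=8
Event 10 (INT 0): INT 0 arrives: push (IRQ0, PC=1), enter IRQ0 at PC=0 (depth now 2)
Event 11 (EXEC): [IRQ0] PC=0: INC 3 -> ACC=11
Event 12 (EXEC): [IRQ0] PC=1: INC 4 -> ACC=15
Event 13 (EXEC): [IRQ0] PC=2: DEC 2 -> ACC=13
Event 14 (EXEC): [IRQ0] PC=3: IRET -> resume IRQ0 at PC=1 (depth now 1)
Event 15 (INT 0): INT 0 arrives: push (IRQ0, PC=1), enter IRQ0 at PC=0 (depth now 2)
Event 16 (EXEC): [IRQ0] PC=0: INC 3 -> ACC=16
Event 17 (EXEC): [IRQ0] PC=1: INC 4 -> ACC=20
Event 18 (EXEC): [IRQ0] PC=2: DEC 2 -> ACC=18
Event 19 (EXEC): [IRQ0] PC=3: IRET -> resume IRQ0 at PC=1 (depth now 1)
Event 20 (EXEC): [IRQ0] PC=1: INC 4 -> ACC=22
Event 21 (EXEC): [IRQ0] PC=2: DEC 2 -> ACC=20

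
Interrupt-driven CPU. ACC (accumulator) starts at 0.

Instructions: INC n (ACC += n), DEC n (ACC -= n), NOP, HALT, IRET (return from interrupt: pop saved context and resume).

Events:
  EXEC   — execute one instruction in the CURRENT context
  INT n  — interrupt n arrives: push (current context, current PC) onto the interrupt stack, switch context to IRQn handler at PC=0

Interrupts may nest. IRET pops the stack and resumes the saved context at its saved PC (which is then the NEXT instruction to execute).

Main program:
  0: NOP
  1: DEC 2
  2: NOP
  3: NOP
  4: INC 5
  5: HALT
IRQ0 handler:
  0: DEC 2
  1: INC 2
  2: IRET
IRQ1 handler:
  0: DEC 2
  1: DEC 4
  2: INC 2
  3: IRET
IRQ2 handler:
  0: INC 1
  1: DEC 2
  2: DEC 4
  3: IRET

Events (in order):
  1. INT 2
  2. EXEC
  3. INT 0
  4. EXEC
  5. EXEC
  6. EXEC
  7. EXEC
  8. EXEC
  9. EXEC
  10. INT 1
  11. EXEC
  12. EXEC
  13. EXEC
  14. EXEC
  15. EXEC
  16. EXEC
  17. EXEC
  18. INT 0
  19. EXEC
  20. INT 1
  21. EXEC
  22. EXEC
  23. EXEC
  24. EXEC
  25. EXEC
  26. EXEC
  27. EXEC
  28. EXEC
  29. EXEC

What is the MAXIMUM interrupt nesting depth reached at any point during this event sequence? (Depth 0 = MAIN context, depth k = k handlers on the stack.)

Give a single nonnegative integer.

Answer: 2

Derivation:
Event 1 (INT 2): INT 2 arrives: push (MAIN, PC=0), enter IRQ2 at PC=0 (depth now 1) [depth=1]
Event 2 (EXEC): [IRQ2] PC=0: INC 1 -> ACC=1 [depth=1]
Event 3 (INT 0): INT 0 arrives: push (IRQ2, PC=1), enter IRQ0 at PC=0 (depth now 2) [depth=2]
Event 4 (EXEC): [IRQ0] PC=0: DEC 2 -> ACC=-1 [depth=2]
Event 5 (EXEC): [IRQ0] PC=1: INC 2 -> ACC=1 [depth=2]
Event 6 (EXEC): [IRQ0] PC=2: IRET -> resume IRQ2 at PC=1 (depth now 1) [depth=1]
Event 7 (EXEC): [IRQ2] PC=1: DEC 2 -> ACC=-1 [depth=1]
Event 8 (EXEC): [IRQ2] PC=2: DEC 4 -> ACC=-5 [depth=1]
Event 9 (EXEC): [IRQ2] PC=3: IRET -> resume MAIN at PC=0 (depth now 0) [depth=0]
Event 10 (INT 1): INT 1 arrives: push (MAIN, PC=0), enter IRQ1 at PC=0 (depth now 1) [depth=1]
Event 11 (EXEC): [IRQ1] PC=0: DEC 2 -> ACC=-7 [depth=1]
Event 12 (EXEC): [IRQ1] PC=1: DEC 4 -> ACC=-11 [depth=1]
Event 13 (EXEC): [IRQ1] PC=2: INC 2 -> ACC=-9 [depth=1]
Event 14 (EXEC): [IRQ1] PC=3: IRET -> resume MAIN at PC=0 (depth now 0) [depth=0]
Event 15 (EXEC): [MAIN] PC=0: NOP [depth=0]
Event 16 (EXEC): [MAIN] PC=1: DEC 2 -> ACC=-11 [depth=0]
Event 17 (EXEC): [MAIN] PC=2: NOP [depth=0]
Event 18 (INT 0): INT 0 arrives: push (MAIN, PC=3), enter IRQ0 at PC=0 (depth now 1) [depth=1]
Event 19 (EXEC): [IRQ0] PC=0: DEC 2 -> ACC=-13 [depth=1]
Event 20 (INT 1): INT 1 arrives: push (IRQ0, PC=1), enter IRQ1 at PC=0 (depth now 2) [depth=2]
Event 21 (EXEC): [IRQ1] PC=0: DEC 2 -> ACC=-15 [depth=2]
Event 22 (EXEC): [IRQ1] PC=1: DEC 4 -> ACC=-19 [depth=2]
Event 23 (EXEC): [IRQ1] PC=2: INC 2 -> ACC=-17 [depth=2]
Event 24 (EXEC): [IRQ1] PC=3: IRET -> resume IRQ0 at PC=1 (depth now 1) [depth=1]
Event 25 (EXEC): [IRQ0] PC=1: INC 2 -> ACC=-15 [depth=1]
Event 26 (EXEC): [IRQ0] PC=2: IRET -> resume MAIN at PC=3 (depth now 0) [depth=0]
Event 27 (EXEC): [MAIN] PC=3: NOP [depth=0]
Event 28 (EXEC): [MAIN] PC=4: INC 5 -> ACC=-10 [depth=0]
Event 29 (EXEC): [MAIN] PC=5: HALT [depth=0]
Max depth observed: 2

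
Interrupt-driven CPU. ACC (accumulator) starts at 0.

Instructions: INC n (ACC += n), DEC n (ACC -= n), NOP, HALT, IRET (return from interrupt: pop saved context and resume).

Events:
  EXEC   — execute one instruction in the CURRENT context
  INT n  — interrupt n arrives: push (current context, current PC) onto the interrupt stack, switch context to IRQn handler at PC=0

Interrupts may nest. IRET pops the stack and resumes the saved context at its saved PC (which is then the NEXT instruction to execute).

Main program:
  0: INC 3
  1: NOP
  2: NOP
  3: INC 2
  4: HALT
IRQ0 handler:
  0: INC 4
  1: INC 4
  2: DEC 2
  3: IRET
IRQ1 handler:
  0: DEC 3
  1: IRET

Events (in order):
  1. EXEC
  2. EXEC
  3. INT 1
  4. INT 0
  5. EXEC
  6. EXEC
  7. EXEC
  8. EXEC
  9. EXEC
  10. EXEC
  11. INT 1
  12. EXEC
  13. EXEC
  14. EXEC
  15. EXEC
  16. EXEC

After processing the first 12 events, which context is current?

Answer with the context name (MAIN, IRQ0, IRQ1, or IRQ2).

Event 1 (EXEC): [MAIN] PC=0: INC 3 -> ACC=3
Event 2 (EXEC): [MAIN] PC=1: NOP
Event 3 (INT 1): INT 1 arrives: push (MAIN, PC=2), enter IRQ1 at PC=0 (depth now 1)
Event 4 (INT 0): INT 0 arrives: push (IRQ1, PC=0), enter IRQ0 at PC=0 (depth now 2)
Event 5 (EXEC): [IRQ0] PC=0: INC 4 -> ACC=7
Event 6 (EXEC): [IRQ0] PC=1: INC 4 -> ACC=11
Event 7 (EXEC): [IRQ0] PC=2: DEC 2 -> ACC=9
Event 8 (EXEC): [IRQ0] PC=3: IRET -> resume IRQ1 at PC=0 (depth now 1)
Event 9 (EXEC): [IRQ1] PC=0: DEC 3 -> ACC=6
Event 10 (EXEC): [IRQ1] PC=1: IRET -> resume MAIN at PC=2 (depth now 0)
Event 11 (INT 1): INT 1 arrives: push (MAIN, PC=2), enter IRQ1 at PC=0 (depth now 1)
Event 12 (EXEC): [IRQ1] PC=0: DEC 3 -> ACC=3

Answer: IRQ1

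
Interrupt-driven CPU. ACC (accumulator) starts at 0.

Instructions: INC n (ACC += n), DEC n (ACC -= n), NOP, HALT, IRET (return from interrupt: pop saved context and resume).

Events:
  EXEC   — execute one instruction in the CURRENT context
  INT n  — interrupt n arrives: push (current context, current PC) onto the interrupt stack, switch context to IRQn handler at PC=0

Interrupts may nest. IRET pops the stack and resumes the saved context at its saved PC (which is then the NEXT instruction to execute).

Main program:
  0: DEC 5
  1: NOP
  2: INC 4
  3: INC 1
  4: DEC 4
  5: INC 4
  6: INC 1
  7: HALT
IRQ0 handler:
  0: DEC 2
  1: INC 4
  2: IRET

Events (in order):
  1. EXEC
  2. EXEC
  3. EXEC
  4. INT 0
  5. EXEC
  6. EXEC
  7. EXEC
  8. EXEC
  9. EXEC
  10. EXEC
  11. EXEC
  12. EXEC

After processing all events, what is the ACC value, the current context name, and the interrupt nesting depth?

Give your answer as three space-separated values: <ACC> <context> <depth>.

Answer: 3 MAIN 0

Derivation:
Event 1 (EXEC): [MAIN] PC=0: DEC 5 -> ACC=-5
Event 2 (EXEC): [MAIN] PC=1: NOP
Event 3 (EXEC): [MAIN] PC=2: INC 4 -> ACC=-1
Event 4 (INT 0): INT 0 arrives: push (MAIN, PC=3), enter IRQ0 at PC=0 (depth now 1)
Event 5 (EXEC): [IRQ0] PC=0: DEC 2 -> ACC=-3
Event 6 (EXEC): [IRQ0] PC=1: INC 4 -> ACC=1
Event 7 (EXEC): [IRQ0] PC=2: IRET -> resume MAIN at PC=3 (depth now 0)
Event 8 (EXEC): [MAIN] PC=3: INC 1 -> ACC=2
Event 9 (EXEC): [MAIN] PC=4: DEC 4 -> ACC=-2
Event 10 (EXEC): [MAIN] PC=5: INC 4 -> ACC=2
Event 11 (EXEC): [MAIN] PC=6: INC 1 -> ACC=3
Event 12 (EXEC): [MAIN] PC=7: HALT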